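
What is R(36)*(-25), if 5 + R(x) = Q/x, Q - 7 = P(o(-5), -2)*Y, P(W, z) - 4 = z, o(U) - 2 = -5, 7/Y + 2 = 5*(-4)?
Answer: 23875/198 ≈ 120.58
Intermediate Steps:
Y = -7/22 (Y = 7/(-2 + 5*(-4)) = 7/(-2 - 20) = 7/(-22) = 7*(-1/22) = -7/22 ≈ -0.31818)
o(U) = -3 (o(U) = 2 - 5 = -3)
P(W, z) = 4 + z
Q = 70/11 (Q = 7 + (4 - 2)*(-7/22) = 7 + 2*(-7/22) = 7 - 7/11 = 70/11 ≈ 6.3636)
R(x) = -5 + 70/(11*x)
R(36)*(-25) = (-5 + (70/11)/36)*(-25) = (-5 + (70/11)*(1/36))*(-25) = (-5 + 35/198)*(-25) = -955/198*(-25) = 23875/198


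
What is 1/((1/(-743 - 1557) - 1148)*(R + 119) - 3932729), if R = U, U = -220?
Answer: -2300/8778596199 ≈ -2.6200e-7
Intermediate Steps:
R = -220
1/((1/(-743 - 1557) - 1148)*(R + 119) - 3932729) = 1/((1/(-743 - 1557) - 1148)*(-220 + 119) - 3932729) = 1/((1/(-2300) - 1148)*(-101) - 3932729) = 1/((-1/2300 - 1148)*(-101) - 3932729) = 1/(-2640401/2300*(-101) - 3932729) = 1/(266680501/2300 - 3932729) = 1/(-8778596199/2300) = -2300/8778596199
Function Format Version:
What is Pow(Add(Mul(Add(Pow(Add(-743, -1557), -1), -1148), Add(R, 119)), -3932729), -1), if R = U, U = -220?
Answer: Rational(-2300, 8778596199) ≈ -2.6200e-7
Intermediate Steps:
R = -220
Pow(Add(Mul(Add(Pow(Add(-743, -1557), -1), -1148), Add(R, 119)), -3932729), -1) = Pow(Add(Mul(Add(Pow(Add(-743, -1557), -1), -1148), Add(-220, 119)), -3932729), -1) = Pow(Add(Mul(Add(Pow(-2300, -1), -1148), -101), -3932729), -1) = Pow(Add(Mul(Add(Rational(-1, 2300), -1148), -101), -3932729), -1) = Pow(Add(Mul(Rational(-2640401, 2300), -101), -3932729), -1) = Pow(Add(Rational(266680501, 2300), -3932729), -1) = Pow(Rational(-8778596199, 2300), -1) = Rational(-2300, 8778596199)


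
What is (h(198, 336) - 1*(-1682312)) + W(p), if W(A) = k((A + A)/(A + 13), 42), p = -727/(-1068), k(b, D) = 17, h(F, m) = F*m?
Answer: 1748857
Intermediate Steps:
p = 727/1068 (p = -727*(-1/1068) = 727/1068 ≈ 0.68071)
W(A) = 17
(h(198, 336) - 1*(-1682312)) + W(p) = (198*336 - 1*(-1682312)) + 17 = (66528 + 1682312) + 17 = 1748840 + 17 = 1748857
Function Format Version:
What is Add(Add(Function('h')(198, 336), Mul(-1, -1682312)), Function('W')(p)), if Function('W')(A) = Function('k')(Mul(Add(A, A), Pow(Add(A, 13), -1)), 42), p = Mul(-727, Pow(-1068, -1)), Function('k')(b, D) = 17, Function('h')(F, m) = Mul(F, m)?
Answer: 1748857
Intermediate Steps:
p = Rational(727, 1068) (p = Mul(-727, Rational(-1, 1068)) = Rational(727, 1068) ≈ 0.68071)
Function('W')(A) = 17
Add(Add(Function('h')(198, 336), Mul(-1, -1682312)), Function('W')(p)) = Add(Add(Mul(198, 336), Mul(-1, -1682312)), 17) = Add(Add(66528, 1682312), 17) = Add(1748840, 17) = 1748857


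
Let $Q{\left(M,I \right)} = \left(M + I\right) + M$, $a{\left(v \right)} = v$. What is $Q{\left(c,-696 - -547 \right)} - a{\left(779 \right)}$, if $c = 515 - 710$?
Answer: $-1318$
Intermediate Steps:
$c = -195$
$Q{\left(M,I \right)} = I + 2 M$ ($Q{\left(M,I \right)} = \left(I + M\right) + M = I + 2 M$)
$Q{\left(c,-696 - -547 \right)} - a{\left(779 \right)} = \left(\left(-696 - -547\right) + 2 \left(-195\right)\right) - 779 = \left(\left(-696 + 547\right) - 390\right) - 779 = \left(-149 - 390\right) - 779 = -539 - 779 = -1318$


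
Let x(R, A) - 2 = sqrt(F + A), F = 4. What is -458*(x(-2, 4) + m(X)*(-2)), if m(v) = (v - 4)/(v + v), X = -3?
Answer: 458/3 - 916*sqrt(2) ≈ -1142.8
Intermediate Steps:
m(v) = (-4 + v)/(2*v) (m(v) = (-4 + v)/((2*v)) = (-4 + v)*(1/(2*v)) = (-4 + v)/(2*v))
x(R, A) = 2 + sqrt(4 + A)
-458*(x(-2, 4) + m(X)*(-2)) = -458*((2 + sqrt(4 + 4)) + ((1/2)*(-4 - 3)/(-3))*(-2)) = -458*((2 + sqrt(8)) + ((1/2)*(-1/3)*(-7))*(-2)) = -458*((2 + 2*sqrt(2)) + (7/6)*(-2)) = -458*((2 + 2*sqrt(2)) - 7/3) = -458*(-1/3 + 2*sqrt(2)) = 458/3 - 916*sqrt(2)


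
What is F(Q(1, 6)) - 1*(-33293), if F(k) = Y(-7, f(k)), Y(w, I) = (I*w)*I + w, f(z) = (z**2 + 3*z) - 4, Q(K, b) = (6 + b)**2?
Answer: -3135370986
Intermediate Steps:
f(z) = -4 + z**2 + 3*z
Y(w, I) = w + w*I**2 (Y(w, I) = w*I**2 + w = w + w*I**2)
F(k) = -7 - 7*(-4 + k**2 + 3*k)**2 (F(k) = -7*(1 + (-4 + k**2 + 3*k)**2) = -7 - 7*(-4 + k**2 + 3*k)**2)
F(Q(1, 6)) - 1*(-33293) = (-7 - 7*(-4 + ((6 + 6)**2)**2 + 3*(6 + 6)**2)**2) - 1*(-33293) = (-7 - 7*(-4 + (12**2)**2 + 3*12**2)**2) + 33293 = (-7 - 7*(-4 + 144**2 + 3*144)**2) + 33293 = (-7 - 7*(-4 + 20736 + 432)**2) + 33293 = (-7 - 7*21164**2) + 33293 = (-7 - 7*447914896) + 33293 = (-7 - 3135404272) + 33293 = -3135404279 + 33293 = -3135370986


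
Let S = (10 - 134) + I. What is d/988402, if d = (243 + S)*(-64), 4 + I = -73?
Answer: -1344/494201 ≈ -0.0027195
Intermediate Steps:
I = -77 (I = -4 - 73 = -77)
S = -201 (S = (10 - 134) - 77 = -124 - 77 = -201)
d = -2688 (d = (243 - 201)*(-64) = 42*(-64) = -2688)
d/988402 = -2688/988402 = -2688*1/988402 = -1344/494201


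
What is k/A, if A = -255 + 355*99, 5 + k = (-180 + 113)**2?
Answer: 2242/17445 ≈ 0.12852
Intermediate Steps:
k = 4484 (k = -5 + (-180 + 113)**2 = -5 + (-67)**2 = -5 + 4489 = 4484)
A = 34890 (A = -255 + 35145 = 34890)
k/A = 4484/34890 = 4484*(1/34890) = 2242/17445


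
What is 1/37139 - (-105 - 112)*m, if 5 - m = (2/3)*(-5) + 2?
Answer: 153124100/111417 ≈ 1374.3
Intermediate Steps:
m = 19/3 (m = 5 - ((2/3)*(-5) + 2) = 5 - (-10/3 + 2) = 5 - 1*(-4/3) = 5 + 4/3 = 19/3 ≈ 6.3333)
1/37139 - (-105 - 112)*m = 1/37139 - (-105 - 112)*19/3 = 1/37139 - (-217)*19/3 = 1/37139 - 1*(-4123/3) = 1/37139 + 4123/3 = 153124100/111417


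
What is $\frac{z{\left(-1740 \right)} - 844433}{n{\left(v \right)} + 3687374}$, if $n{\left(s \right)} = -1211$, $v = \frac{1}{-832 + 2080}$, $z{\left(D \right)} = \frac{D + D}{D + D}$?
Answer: $- \frac{844432}{3686163} \approx -0.22908$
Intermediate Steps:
$z{\left(D \right)} = 1$ ($z{\left(D \right)} = \frac{2 D}{2 D} = 2 D \frac{1}{2 D} = 1$)
$v = \frac{1}{1248} \approx 0.00080128$
$\frac{z{\left(-1740 \right)} - 844433}{n{\left(v \right)} + 3687374} = \frac{1 - 844433}{-1211 + 3687374} = - \frac{844432}{3686163}$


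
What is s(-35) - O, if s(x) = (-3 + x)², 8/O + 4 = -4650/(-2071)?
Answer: 2632032/1817 ≈ 1448.6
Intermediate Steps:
O = -8284/1817 (O = 8/(-4 - 4650/(-2071)) = 8/(-4 - 4650*(-1/2071)) = 8/(-4 + 4650/2071) = 8/(-3634/2071) = 8*(-2071/3634) = -8284/1817 ≈ -4.5592)
s(-35) - O = (-3 - 35)² - 1*(-8284/1817) = (-38)² + 8284/1817 = 1444 + 8284/1817 = 2632032/1817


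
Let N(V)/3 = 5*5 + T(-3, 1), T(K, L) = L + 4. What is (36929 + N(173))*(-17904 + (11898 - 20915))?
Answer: -996588499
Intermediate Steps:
T(K, L) = 4 + L
N(V) = 90 (N(V) = 3*(5*5 + (4 + 1)) = 3*(25 + 5) = 3*30 = 90)
(36929 + N(173))*(-17904 + (11898 - 20915)) = (36929 + 90)*(-17904 + (11898 - 20915)) = 37019*(-17904 - 9017) = 37019*(-26921) = -996588499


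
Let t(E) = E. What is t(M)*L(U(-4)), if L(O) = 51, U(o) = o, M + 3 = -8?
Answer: -561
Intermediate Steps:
M = -11 (M = -3 - 8 = -11)
t(M)*L(U(-4)) = -11*51 = -561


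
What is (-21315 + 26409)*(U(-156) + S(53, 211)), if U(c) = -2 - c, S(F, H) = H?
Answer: 1859310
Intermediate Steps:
(-21315 + 26409)*(U(-156) + S(53, 211)) = (-21315 + 26409)*((-2 - 1*(-156)) + 211) = 5094*((-2 + 156) + 211) = 5094*(154 + 211) = 5094*365 = 1859310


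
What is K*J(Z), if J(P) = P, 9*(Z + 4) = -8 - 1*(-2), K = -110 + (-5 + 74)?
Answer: 574/3 ≈ 191.33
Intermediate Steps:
K = -41 (K = -110 + 69 = -41)
Z = -14/3 (Z = -4 + (-8 - 1*(-2))/9 = -4 + (-8 + 2)/9 = -4 + (⅑)*(-6) = -4 - ⅔ = -14/3 ≈ -4.6667)
K*J(Z) = -41*(-14/3) = 574/3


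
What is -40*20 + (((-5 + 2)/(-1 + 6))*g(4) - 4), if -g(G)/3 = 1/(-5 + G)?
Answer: -4029/5 ≈ -805.80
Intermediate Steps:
g(G) = -3/(-5 + G)
-40*20 + (((-5 + 2)/(-1 + 6))*g(4) - 4) = -40*20 + (((-5 + 2)/(-1 + 6))*(-3/(-5 + 4)) - 4) = -800 + ((-3/5)*(-3/(-1)) - 4) = -800 + ((-3*⅕)*(-3*(-1)) - 4) = -800 + (-⅗*3 - 4) = -800 + (-9/5 - 4) = -800 - 29/5 = -4029/5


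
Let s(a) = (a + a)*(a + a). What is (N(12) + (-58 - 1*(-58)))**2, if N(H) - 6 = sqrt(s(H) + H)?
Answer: 624 + 168*sqrt(3) ≈ 914.98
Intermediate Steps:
s(a) = 4*a**2 (s(a) = (2*a)*(2*a) = 4*a**2)
N(H) = 6 + sqrt(H + 4*H**2) (N(H) = 6 + sqrt(4*H**2 + H) = 6 + sqrt(H + 4*H**2))
(N(12) + (-58 - 1*(-58)))**2 = ((6 + sqrt(12*(1 + 4*12))) + (-58 - 1*(-58)))**2 = ((6 + sqrt(12*(1 + 48))) + (-58 + 58))**2 = ((6 + sqrt(12*49)) + 0)**2 = ((6 + sqrt(588)) + 0)**2 = ((6 + 14*sqrt(3)) + 0)**2 = (6 + 14*sqrt(3))**2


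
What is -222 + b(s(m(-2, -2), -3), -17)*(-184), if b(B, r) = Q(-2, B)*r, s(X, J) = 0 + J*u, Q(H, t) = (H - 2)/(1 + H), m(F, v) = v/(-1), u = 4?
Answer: 12290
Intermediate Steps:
m(F, v) = -v (m(F, v) = v*(-1) = -v)
Q(H, t) = (-2 + H)/(1 + H)
s(X, J) = 4*J (s(X, J) = 0 + J*4 = 0 + 4*J = 4*J)
b(B, r) = 4*r (b(B, r) = ((-2 - 2)/(1 - 2))*r = (-4/(-1))*r = (-1*(-4))*r = 4*r)
-222 + b(s(m(-2, -2), -3), -17)*(-184) = -222 + (4*(-17))*(-184) = -222 - 68*(-184) = -222 + 12512 = 12290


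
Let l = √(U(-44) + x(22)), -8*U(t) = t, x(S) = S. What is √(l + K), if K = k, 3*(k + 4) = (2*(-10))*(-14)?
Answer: √(3216 + 18*√110)/6 ≈ 9.7251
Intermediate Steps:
k = 268/3 (k = -4 + ((2*(-10))*(-14))/3 = -4 + (-20*(-14))/3 = -4 + (⅓)*280 = -4 + 280/3 = 268/3 ≈ 89.333)
U(t) = -t/8
l = √110/2 (l = √(-⅛*(-44) + 22) = √(11/2 + 22) = √(55/2) = √110/2 ≈ 5.2440)
K = 268/3 ≈ 89.333
√(l + K) = √(√110/2 + 268/3) = √(268/3 + √110/2)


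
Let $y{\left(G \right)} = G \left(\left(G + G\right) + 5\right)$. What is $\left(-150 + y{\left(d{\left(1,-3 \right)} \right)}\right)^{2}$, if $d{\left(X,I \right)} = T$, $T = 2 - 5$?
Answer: $21609$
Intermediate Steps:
$T = -3$ ($T = 2 - 5 = -3$)
$d{\left(X,I \right)} = -3$
$y{\left(G \right)} = G \left(5 + 2 G\right)$ ($y{\left(G \right)} = G \left(2 G + 5\right) = G \left(5 + 2 G\right)$)
$\left(-150 + y{\left(d{\left(1,-3 \right)} \right)}\right)^{2} = \left(-150 - 3 \left(5 + 2 \left(-3\right)\right)\right)^{2} = \left(-150 - 3 \left(5 - 6\right)\right)^{2} = \left(-150 - -3\right)^{2} = \left(-150 + 3\right)^{2} = \left(-147\right)^{2} = 21609$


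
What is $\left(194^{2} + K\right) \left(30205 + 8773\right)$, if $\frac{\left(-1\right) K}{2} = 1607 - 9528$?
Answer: $2084465484$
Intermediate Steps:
$K = 15842$ ($K = - 2 \left(1607 - 9528\right) = \left(-2\right) \left(-7921\right) = 15842$)
$\left(194^{2} + K\right) \left(30205 + 8773\right) = \left(194^{2} + 15842\right) \left(30205 + 8773\right) = \left(37636 + 15842\right) 38978 = 53478 \cdot 38978 = 2084465484$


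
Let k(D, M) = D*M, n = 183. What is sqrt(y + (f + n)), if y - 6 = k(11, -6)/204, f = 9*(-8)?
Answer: sqrt(134878)/34 ≈ 10.802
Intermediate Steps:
f = -72
y = 193/34 (y = 6 + (11*(-6))/204 = 6 - 66*1/204 = 6 - 11/34 = 193/34 ≈ 5.6765)
sqrt(y + (f + n)) = sqrt(193/34 + (-72 + 183)) = sqrt(193/34 + 111) = sqrt(3967/34) = sqrt(134878)/34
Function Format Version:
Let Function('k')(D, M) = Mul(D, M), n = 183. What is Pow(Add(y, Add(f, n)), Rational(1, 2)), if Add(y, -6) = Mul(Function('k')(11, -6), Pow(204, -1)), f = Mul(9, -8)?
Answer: Mul(Rational(1, 34), Pow(134878, Rational(1, 2))) ≈ 10.802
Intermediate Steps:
f = -72
y = Rational(193, 34) (y = Add(6, Mul(Mul(11, -6), Pow(204, -1))) = Add(6, Mul(-66, Rational(1, 204))) = Add(6, Rational(-11, 34)) = Rational(193, 34) ≈ 5.6765)
Pow(Add(y, Add(f, n)), Rational(1, 2)) = Pow(Add(Rational(193, 34), Add(-72, 183)), Rational(1, 2)) = Pow(Add(Rational(193, 34), 111), Rational(1, 2)) = Pow(Rational(3967, 34), Rational(1, 2)) = Mul(Rational(1, 34), Pow(134878, Rational(1, 2)))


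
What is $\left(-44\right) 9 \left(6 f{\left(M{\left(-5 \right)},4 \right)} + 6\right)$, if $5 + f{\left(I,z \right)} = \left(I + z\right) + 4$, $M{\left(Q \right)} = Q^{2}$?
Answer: $-68904$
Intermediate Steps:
$f{\left(I,z \right)} = -1 + I + z$ ($f{\left(I,z \right)} = -5 + \left(\left(I + z\right) + 4\right) = -5 + \left(4 + I + z\right) = -1 + I + z$)
$\left(-44\right) 9 \left(6 f{\left(M{\left(-5 \right)},4 \right)} + 6\right) = \left(-44\right) 9 \left(6 \left(-1 + \left(-5\right)^{2} + 4\right) + 6\right) = - 396 \left(6 \left(-1 + 25 + 4\right) + 6\right) = - 396 \left(6 \cdot 28 + 6\right) = - 396 \left(168 + 6\right) = \left(-396\right) 174 = -68904$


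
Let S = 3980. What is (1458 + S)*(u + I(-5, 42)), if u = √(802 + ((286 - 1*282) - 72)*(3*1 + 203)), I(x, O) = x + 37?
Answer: 174016 + 5438*I*√13206 ≈ 1.7402e+5 + 6.2492e+5*I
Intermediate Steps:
I(x, O) = 37 + x
u = I*√13206 (u = √(802 + ((286 - 282) - 72)*(3 + 203)) = √(802 + (4 - 72)*206) = √(802 - 68*206) = √(802 - 14008) = √(-13206) = I*√13206 ≈ 114.92*I)
(1458 + S)*(u + I(-5, 42)) = (1458 + 3980)*(I*√13206 + (37 - 5)) = 5438*(I*√13206 + 32) = 5438*(32 + I*√13206) = 174016 + 5438*I*√13206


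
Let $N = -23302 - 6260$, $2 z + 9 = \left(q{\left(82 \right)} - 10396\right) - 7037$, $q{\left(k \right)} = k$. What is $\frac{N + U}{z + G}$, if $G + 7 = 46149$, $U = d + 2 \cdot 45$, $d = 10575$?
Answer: $- \frac{18897}{37462} \approx -0.50443$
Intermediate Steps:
$U = 10665$ ($U = 10575 + 2 \cdot 45 = 10575 + 90 = 10665$)
$G = 46142$ ($G = -7 + 46149 = 46142$)
$z = -8680$ ($z = - \frac{9}{2} + \frac{\left(82 - 10396\right) - 7037}{2} = - \frac{9}{2} + \frac{-10314 - 7037}{2} = - \frac{9}{2} + \frac{1}{2} \left(-17351\right) = - \frac{9}{2} - \frac{17351}{2} = -8680$)
$N = -29562$ ($N = -23302 - 6260 = -29562$)
$\frac{N + U}{z + G} = \frac{-29562 + 10665}{-8680 + 46142} = - \frac{18897}{37462}$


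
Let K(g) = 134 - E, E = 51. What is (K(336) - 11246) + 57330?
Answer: 46167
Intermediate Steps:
K(g) = 83 (K(g) = 134 - 1*51 = 134 - 51 = 83)
(K(336) - 11246) + 57330 = (83 - 11246) + 57330 = -11163 + 57330 = 46167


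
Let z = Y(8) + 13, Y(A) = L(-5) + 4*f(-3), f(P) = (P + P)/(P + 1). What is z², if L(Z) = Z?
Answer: 400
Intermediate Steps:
f(P) = 2*P/(1 + P) (f(P) = (2*P)/(1 + P) = 2*P/(1 + P))
Y(A) = 7 (Y(A) = -5 + 4*(2*(-3)/(1 - 3)) = -5 + 4*(2*(-3)/(-2)) = -5 + 4*(2*(-3)*(-½)) = -5 + 4*3 = -5 + 12 = 7)
z = 20 (z = 7 + 13 = 20)
z² = 20² = 400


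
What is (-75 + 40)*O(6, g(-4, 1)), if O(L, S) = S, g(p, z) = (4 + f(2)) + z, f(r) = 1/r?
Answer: -385/2 ≈ -192.50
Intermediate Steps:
g(p, z) = 9/2 + z (g(p, z) = (4 + 1/2) + z = 9/2 + z)
(-75 + 40)*O(6, g(-4, 1)) = (-75 + 40)*(9/2 + 1) = -35*11/2 = -385/2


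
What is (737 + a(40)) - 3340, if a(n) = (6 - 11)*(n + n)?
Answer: -3003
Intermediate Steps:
a(n) = -10*n
(737 + a(40)) - 3340 = (737 - 10*40) - 3340 = (737 - 400) - 3340 = 337 - 3340 = -3003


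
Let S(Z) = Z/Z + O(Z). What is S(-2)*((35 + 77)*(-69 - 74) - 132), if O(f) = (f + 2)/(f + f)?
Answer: -16148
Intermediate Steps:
O(f) = (2 + f)/(2*f) (O(f) = (2 + f)/((2*f)) = (2 + f)*(1/(2*f)) = (2 + f)/(2*f))
S(Z) = 1 + (2 + Z)/(2*Z) (S(Z) = Z/Z + (2 + Z)/(2*Z) = 1 + (2 + Z)/(2*Z))
S(-2)*((35 + 77)*(-69 - 74) - 132) = (3/2 + 1/(-2))*((35 + 77)*(-69 - 74) - 132) = (3/2 - ½)*(112*(-143) - 132) = 1*(-16016 - 132) = 1*(-16148) = -16148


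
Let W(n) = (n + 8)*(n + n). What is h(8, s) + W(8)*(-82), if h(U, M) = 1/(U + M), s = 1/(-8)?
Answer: -1322488/63 ≈ -20992.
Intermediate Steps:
s = -⅛ ≈ -0.12500
h(U, M) = 1/(M + U)
W(n) = 2*n*(8 + n) (W(n) = (8 + n)*(2*n) = 2*n*(8 + n))
h(8, s) + W(8)*(-82) = 1/(-⅛ + 8) + (2*8*(8 + 8))*(-82) = 1/(63/8) + (2*8*16)*(-82) = 8/63 + 256*(-82) = 8/63 - 20992 = -1322488/63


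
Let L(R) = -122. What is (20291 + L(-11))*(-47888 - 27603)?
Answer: -1522577979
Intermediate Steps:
(20291 + L(-11))*(-47888 - 27603) = (20291 - 122)*(-47888 - 27603) = 20169*(-75491) = -1522577979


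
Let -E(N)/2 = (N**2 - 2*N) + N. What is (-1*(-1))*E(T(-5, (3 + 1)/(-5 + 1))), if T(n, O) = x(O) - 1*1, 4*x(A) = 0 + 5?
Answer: 3/8 ≈ 0.37500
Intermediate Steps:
x(A) = 5/4 (x(A) = (0 + 5)/4 = (1/4)*5 = 5/4)
T(n, O) = 1/4 (T(n, O) = 5/4 - 1*1 = 5/4 - 1 = 1/4)
E(N) = -2*N**2 + 2*N (E(N) = -2*((N**2 - 2*N) + N) = -2*(N**2 - N) = -2*N**2 + 2*N)
(-1*(-1))*E(T(-5, (3 + 1)/(-5 + 1))) = (-1*(-1))*(2*(1/4)*(1 - 1*1/4)) = 1*(2*(1/4)*(1 - 1/4)) = 1*(2*(1/4)*(3/4)) = 1*(3/8) = 3/8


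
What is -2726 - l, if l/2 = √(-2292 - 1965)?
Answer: -2726 - 6*I*√473 ≈ -2726.0 - 130.49*I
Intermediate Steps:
l = 6*I*√473 (l = 2*√(-2292 - 1965) = 2*√(-4257) = 2*(3*I*√473) = 6*I*√473 ≈ 130.49*I)
-2726 - l = -2726 - 6*I*√473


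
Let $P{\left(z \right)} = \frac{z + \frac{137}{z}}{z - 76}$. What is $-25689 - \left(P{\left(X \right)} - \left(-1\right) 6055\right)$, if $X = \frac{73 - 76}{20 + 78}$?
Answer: $- \frac{710889389}{22353} \approx -31803.0$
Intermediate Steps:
$X = - \frac{3}{98} \approx -0.030612$
$P{\left(z \right)} = \frac{z + \frac{137}{z}}{-76 + z}$
$-25689 - \left(P{\left(X \right)} - \left(-1\right) 6055\right) = -25689 - \left(\frac{137 + \left(- \frac{3}{98}\right)^{2}}{\left(- \frac{3}{98}\right) \left(-76 - \frac{3}{98}\right)} - \left(-1\right) 6055\right) = -25689 - \left(- \frac{98 \left(137 + \frac{9}{9604}\right)}{3 \left(- \frac{7451}{98}\right)} - -6055\right) = -25689 - \left(\left(- \frac{98}{3}\right) \left(- \frac{98}{7451}\right) \frac{1315757}{9604} + 6055\right) = -25689 - \left(\frac{1315757}{22353} + 6055\right) = -25689 - \frac{136663172}{22353} = - \frac{710889389}{22353}$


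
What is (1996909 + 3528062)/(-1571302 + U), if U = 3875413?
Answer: 1841657/768037 ≈ 2.3979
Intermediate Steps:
(1996909 + 3528062)/(-1571302 + U) = (1996909 + 3528062)/(-1571302 + 3875413) = 5524971/2304111 = 5524971*(1/2304111) = 1841657/768037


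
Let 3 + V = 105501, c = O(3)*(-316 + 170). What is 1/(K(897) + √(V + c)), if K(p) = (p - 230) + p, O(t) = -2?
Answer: 782/1170153 - √105790/2340306 ≈ 0.00052931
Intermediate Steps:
c = 292 (c = -2*(-316 + 170) = -2*(-146) = 292)
V = 105498 (V = -3 + 105501 = 105498)
K(p) = -230 + 2*p (K(p) = (-230 + p) + p = -230 + 2*p)
1/(K(897) + √(V + c)) = 1/((-230 + 2*897) + √(105498 + 292)) = 1/((-230 + 1794) + √105790) = 1/(1564 + √105790)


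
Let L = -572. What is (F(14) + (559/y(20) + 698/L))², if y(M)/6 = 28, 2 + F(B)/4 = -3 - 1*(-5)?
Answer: 2562485641/577152576 ≈ 4.4399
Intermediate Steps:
F(B) = 0 (F(B) = -8 + 4*(-3 - 1*(-5)) = -8 + 4*(-3 + 5) = -8 + 4*2 = -8 + 8 = 0)
y(M) = 168 (y(M) = 6*28 = 168)
(F(14) + (559/y(20) + 698/L))² = (0 + (559/168 + 698/(-572)))² = (0 + (559*(1/168) + 698*(-1/572)))² = (0 + (559/168 - 349/286))² = (0 + 50621/24024)² = (50621/24024)² = 2562485641/577152576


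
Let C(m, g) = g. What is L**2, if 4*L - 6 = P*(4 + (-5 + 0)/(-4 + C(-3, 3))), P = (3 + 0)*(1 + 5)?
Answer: 1764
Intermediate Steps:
P = 18 (P = 3*6 = 18)
L = 42 (L = 3/2 + (18*(4 + (-5 + 0)/(-4 + 3)))/4 = 3/2 + (18*(4 - 5/(-1)))/4 = 3/2 + (18*(4 - 5*(-1)))/4 = 3/2 + (18*(4 + 5))/4 = 3/2 + (18*9)/4 = 3/2 + (1/4)*162 = 3/2 + 81/2 = 42)
L**2 = 42**2 = 1764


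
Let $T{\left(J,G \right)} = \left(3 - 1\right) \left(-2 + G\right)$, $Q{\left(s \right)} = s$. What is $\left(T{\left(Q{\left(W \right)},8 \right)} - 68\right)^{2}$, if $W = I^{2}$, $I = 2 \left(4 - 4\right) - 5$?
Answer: $3136$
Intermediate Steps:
$I = -5$ ($I = 2 \cdot 0 - 5 = 0 - 5 = -5$)
$W = 25$ ($W = \left(-5\right)^{2} = 25$)
$T{\left(J,G \right)} = -4 + 2 G$ ($T{\left(J,G \right)} = 2 \left(-2 + G\right) = -4 + 2 G$)
$\left(T{\left(Q{\left(W \right)},8 \right)} - 68\right)^{2} = \left(\left(-4 + 2 \cdot 8\right) - 68\right)^{2} = \left(\left(-4 + 16\right) - 68\right)^{2} = \left(12 - 68\right)^{2} = \left(-56\right)^{2} = 3136$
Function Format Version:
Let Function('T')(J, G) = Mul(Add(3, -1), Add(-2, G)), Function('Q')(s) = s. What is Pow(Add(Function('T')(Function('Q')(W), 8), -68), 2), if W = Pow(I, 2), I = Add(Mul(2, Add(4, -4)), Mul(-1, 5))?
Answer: 3136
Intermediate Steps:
I = -5 (I = Add(Mul(2, 0), -5) = Add(0, -5) = -5)
W = 25 (W = Pow(-5, 2) = 25)
Function('T')(J, G) = Add(-4, Mul(2, G)) (Function('T')(J, G) = Mul(2, Add(-2, G)) = Add(-4, Mul(2, G)))
Pow(Add(Function('T')(Function('Q')(W), 8), -68), 2) = Pow(Add(Add(-4, Mul(2, 8)), -68), 2) = Pow(Add(Add(-4, 16), -68), 2) = Pow(Add(12, -68), 2) = Pow(-56, 2) = 3136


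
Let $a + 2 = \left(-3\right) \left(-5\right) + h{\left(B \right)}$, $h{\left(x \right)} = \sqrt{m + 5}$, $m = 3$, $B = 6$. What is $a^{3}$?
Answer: $2509 + 1030 \sqrt{2} \approx 3965.6$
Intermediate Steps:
$h{\left(x \right)} = 2 \sqrt{2}$ ($h{\left(x \right)} = \sqrt{3 + 5} = \sqrt{8} = 2 \sqrt{2}$)
$a = 13 + 2 \sqrt{2}$ ($a = -2 + \left(\left(-3\right) \left(-5\right) + 2 \sqrt{2}\right) = -2 + \left(15 + 2 \sqrt{2}\right) = 13 + 2 \sqrt{2} \approx 15.828$)
$a^{3} = \left(13 + 2 \sqrt{2}\right)^{3}$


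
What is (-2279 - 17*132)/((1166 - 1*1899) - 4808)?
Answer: 4523/5541 ≈ 0.81628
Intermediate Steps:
(-2279 - 17*132)/((1166 - 1*1899) - 4808) = (-2279 - 2244)/((1166 - 1899) - 4808) = -4523/(-733 - 4808) = -4523/(-5541) = -4523*(-1/5541) = 4523/5541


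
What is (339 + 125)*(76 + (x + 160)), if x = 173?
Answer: 189776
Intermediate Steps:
(339 + 125)*(76 + (x + 160)) = (339 + 125)*(76 + (173 + 160)) = 464*(76 + 333) = 464*409 = 189776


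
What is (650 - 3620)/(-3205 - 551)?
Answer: 495/626 ≈ 0.79074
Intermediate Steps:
(650 - 3620)/(-3205 - 551) = -2970/(-3756) = -2970*(-1/3756) = 495/626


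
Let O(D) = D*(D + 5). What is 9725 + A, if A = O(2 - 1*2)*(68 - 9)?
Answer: 9725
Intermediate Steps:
O(D) = D*(5 + D)
A = 0 (A = ((2 - 1*2)*(5 + (2 - 1*2)))*(68 - 9) = ((2 - 2)*(5 + (2 - 2)))*59 = (0*(5 + 0))*59 = (0*5)*59 = 0*59 = 0)
9725 + A = 9725 + 0 = 9725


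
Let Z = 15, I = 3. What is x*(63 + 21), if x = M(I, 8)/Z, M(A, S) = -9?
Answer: -252/5 ≈ -50.400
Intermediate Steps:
x = -⅗ (x = -9/15 = -9*1/15 = -⅗ ≈ -0.60000)
x*(63 + 21) = -3*(63 + 21)/5 = -⅗*84 = -252/5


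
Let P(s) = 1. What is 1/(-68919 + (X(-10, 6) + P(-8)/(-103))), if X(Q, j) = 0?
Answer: -103/7098658 ≈ -1.4510e-5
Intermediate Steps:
1/(-68919 + (X(-10, 6) + P(-8)/(-103))) = 1/(-68919 + (0 + 1/(-103))) = 1/(-68919 + (0 - 1/103*1)) = 1/(-68919 + (0 - 1/103)) = 1/(-68919 - 1/103) = 1/(-7098658/103) = -103/7098658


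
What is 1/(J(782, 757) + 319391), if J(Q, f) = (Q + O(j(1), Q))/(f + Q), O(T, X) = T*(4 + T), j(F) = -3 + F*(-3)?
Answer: 1539/491543543 ≈ 3.1310e-6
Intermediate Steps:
j(F) = -3 - 3*F
J(Q, f) = (12 + Q)/(Q + f) (J(Q, f) = (Q + (-3 - 3*1)*(4 + (-3 - 3*1)))/(f + Q) = (Q + (-3 - 3)*(4 + (-3 - 3)))/(Q + f) = (Q - 6*(4 - 6))/(Q + f) = (Q - 6*(-2))/(Q + f) = (Q + 12)/(Q + f) = (12 + Q)/(Q + f))
1/(J(782, 757) + 319391) = 1/((12 + 782)/(782 + 757) + 319391) = 1/(794/1539 + 319391) = 1/(491543543/1539) = 1539/491543543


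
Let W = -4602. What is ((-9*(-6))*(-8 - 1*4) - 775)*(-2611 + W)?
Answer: 10264099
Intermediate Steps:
((-9*(-6))*(-8 - 1*4) - 775)*(-2611 + W) = ((-9*(-6))*(-8 - 1*4) - 775)*(-2611 - 4602) = (54*(-8 - 4) - 775)*(-7213) = (54*(-12) - 775)*(-7213) = (-648 - 775)*(-7213) = -1423*(-7213) = 10264099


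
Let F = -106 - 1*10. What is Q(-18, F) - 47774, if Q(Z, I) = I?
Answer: -47890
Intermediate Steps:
F = -116 (F = -106 - 10 = -116)
Q(-18, F) - 47774 = -116 - 47774 = -47890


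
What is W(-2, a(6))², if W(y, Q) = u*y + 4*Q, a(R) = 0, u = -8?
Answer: 256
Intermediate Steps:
W(y, Q) = -8*y + 4*Q
W(-2, a(6))² = (-8*(-2) + 4*0)² = (16 + 0)² = 16² = 256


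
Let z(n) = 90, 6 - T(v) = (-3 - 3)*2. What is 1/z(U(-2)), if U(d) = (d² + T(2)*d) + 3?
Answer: 1/90 ≈ 0.011111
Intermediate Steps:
T(v) = 18 (T(v) = 6 - (-3 - 3)*2 = 6 - (-6)*2 = 6 - 1*(-12) = 6 + 12 = 18)
U(d) = 3 + d² + 18*d (U(d) = (d² + 18*d) + 3 = 3 + d² + 18*d)
1/z(U(-2)) = 1/90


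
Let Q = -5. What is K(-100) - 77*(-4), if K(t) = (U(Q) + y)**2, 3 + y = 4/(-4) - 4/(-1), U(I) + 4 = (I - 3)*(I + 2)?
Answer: 708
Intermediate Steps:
U(I) = -4 + (-3 + I)*(2 + I) (U(I) = -4 + (I - 3)*(I + 2) = -4 + (-3 + I)*(2 + I))
y = 0 (y = -3 + (4/(-4) - 4/(-1)) = -3 + (4*(-1/4) - 4*(-1)) = -3 + (-1 + 4) = -3 + 3 = 0)
K(t) = 400 (K(t) = ((-10 + (-5)**2 - 1*(-5)) + 0)**2 = ((-10 + 25 + 5) + 0)**2 = (20 + 0)**2 = 20**2 = 400)
K(-100) - 77*(-4) = 400 - 77*(-4) = 400 + 308 = 708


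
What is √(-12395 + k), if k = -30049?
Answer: 18*I*√131 ≈ 206.02*I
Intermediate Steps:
√(-12395 + k) = √(-12395 - 30049) = √(-42444) = 18*I*√131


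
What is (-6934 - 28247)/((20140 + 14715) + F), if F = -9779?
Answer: -35181/25076 ≈ -1.4030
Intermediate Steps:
(-6934 - 28247)/((20140 + 14715) + F) = (-6934 - 28247)/((20140 + 14715) - 9779) = -35181/(34855 - 9779) = -35181/25076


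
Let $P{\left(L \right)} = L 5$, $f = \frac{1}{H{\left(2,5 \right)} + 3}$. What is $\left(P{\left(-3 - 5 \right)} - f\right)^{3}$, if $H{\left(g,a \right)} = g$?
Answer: $- \frac{8120601}{125} \approx -64965.0$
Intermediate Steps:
$f = \frac{1}{5}$ ($f = \frac{1}{2 + 3} = \frac{1}{5} \approx 0.2$)
$P{\left(L \right)} = 5 L$
$\left(P{\left(-3 - 5 \right)} - f\right)^{3} = \left(5 \left(-3 - 5\right) - \frac{1}{5}\right)^{3} = \left(5 \left(-8\right) - \frac{1}{5}\right)^{3} = \left(-40 - \frac{1}{5}\right)^{3} = \left(- \frac{201}{5}\right)^{3} = - \frac{8120601}{125}$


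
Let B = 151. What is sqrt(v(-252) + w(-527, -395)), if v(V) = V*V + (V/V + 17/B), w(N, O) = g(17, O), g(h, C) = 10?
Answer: sqrt(1448208082)/151 ≈ 252.02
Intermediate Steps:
w(N, O) = 10
v(V) = 168/151 + V**2 (v(V) = V*V + (V/V + 17/151) = V**2 + (1 + 17*(1/151)) = V**2 + (1 + 17/151) = V**2 + 168/151 = 168/151 + V**2)
sqrt(v(-252) + w(-527, -395)) = sqrt((168/151 + (-252)**2) + 10) = sqrt((168/151 + 63504) + 10) = sqrt(9589272/151 + 10) = sqrt(9590782/151) = sqrt(1448208082)/151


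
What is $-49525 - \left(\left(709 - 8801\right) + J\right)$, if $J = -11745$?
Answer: $-29688$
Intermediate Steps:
$-49525 - \left(\left(709 - 8801\right) + J\right) = -49525 - \left(\left(709 - 8801\right) - 11745\right) = -49525 - \left(-8092 - 11745\right) = -49525 - -19837 = -49525 + 19837 = -29688$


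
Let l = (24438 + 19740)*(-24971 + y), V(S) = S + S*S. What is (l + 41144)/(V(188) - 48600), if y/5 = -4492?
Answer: 1047682787/6534 ≈ 1.6034e+5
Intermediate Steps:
y = -22460 (y = 5*(-4492) = -22460)
V(S) = S + S²
l = -2095406718 (l = (24438 + 19740)*(-24971 - 22460) = 44178*(-47431) = -2095406718)
(l + 41144)/(V(188) - 48600) = (-2095406718 + 41144)/(188*(1 + 188) - 48600) = -2095365574/(188*189 - 48600) = -2095365574/(35532 - 48600) = -2095365574/(-13068) = -2095365574*(-1/13068) = 1047682787/6534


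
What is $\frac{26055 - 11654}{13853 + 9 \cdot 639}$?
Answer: $\frac{14401}{19604} \approx 0.7346$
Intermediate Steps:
$\frac{26055 - 11654}{13853 + 9 \cdot 639} = \frac{14401}{13853 + 5751} = \frac{14401}{19604}$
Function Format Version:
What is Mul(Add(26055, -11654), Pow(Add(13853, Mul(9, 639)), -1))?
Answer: Rational(14401, 19604) ≈ 0.73460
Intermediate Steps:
Mul(Add(26055, -11654), Pow(Add(13853, Mul(9, 639)), -1)) = Mul(14401, Pow(Add(13853, 5751), -1)) = Mul(14401, Pow(19604, -1)) = Mul(14401, Rational(1, 19604)) = Rational(14401, 19604)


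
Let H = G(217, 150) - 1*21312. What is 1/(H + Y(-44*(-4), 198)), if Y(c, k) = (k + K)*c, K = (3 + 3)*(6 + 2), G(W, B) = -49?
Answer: 1/21935 ≈ 4.5589e-5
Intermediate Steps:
K = 48 (K = 6*8 = 48)
H = -21361 (H = -49 - 1*21312 = -49 - 21312 = -21361)
Y(c, k) = c*(48 + k) (Y(c, k) = (k + 48)*c = (48 + k)*c = c*(48 + k))
1/(H + Y(-44*(-4), 198)) = 1/(-21361 + (-44*(-4))*(48 + 198)) = 1/(-21361 + 176*246) = 1/(-21361 + 43296) = 1/21935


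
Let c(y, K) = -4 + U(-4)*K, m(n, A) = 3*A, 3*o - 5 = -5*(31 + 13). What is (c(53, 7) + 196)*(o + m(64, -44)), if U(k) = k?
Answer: -100204/3 ≈ -33401.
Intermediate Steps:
o = -215/3 (o = 5/3 + (-5*(31 + 13))/3 = 5/3 + (-5*44)/3 = 5/3 + (⅓)*(-220) = 5/3 - 220/3 = -215/3 ≈ -71.667)
c(y, K) = -4 - 4*K
(c(53, 7) + 196)*(o + m(64, -44)) = ((-4 - 4*7) + 196)*(-215/3 + 3*(-44)) = ((-4 - 28) + 196)*(-215/3 - 132) = (-32 + 196)*(-611/3) = 164*(-611/3) = -100204/3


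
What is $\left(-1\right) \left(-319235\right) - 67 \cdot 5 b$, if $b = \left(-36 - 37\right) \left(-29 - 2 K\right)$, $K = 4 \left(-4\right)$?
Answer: $392600$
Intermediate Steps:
$K = -16$
$b = -219$ ($b = \left(-36 - 37\right) \left(-29 - -32\right) = - 73 \left(-29 + 32\right) = \left(-73\right) 3 = -219$)
$\left(-1\right) \left(-319235\right) - 67 \cdot 5 b = \left(-1\right) \left(-319235\right) - 67 \cdot 5 \left(-219\right) = 319235 - 335 \left(-219\right) = 319235 - -73365 = 319235 + 73365 = 392600$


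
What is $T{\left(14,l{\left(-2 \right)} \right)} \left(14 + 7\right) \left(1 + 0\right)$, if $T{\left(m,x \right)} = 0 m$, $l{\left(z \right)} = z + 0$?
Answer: $0$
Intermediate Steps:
$l{\left(z \right)} = z$
$T{\left(m,x \right)} = 0$
$T{\left(14,l{\left(-2 \right)} \right)} \left(14 + 7\right) \left(1 + 0\right) = 0 \left(14 + 7\right) \left(1 + 0\right) = 0 \cdot 21 \cdot 1 = 0 \cdot 21 = 0$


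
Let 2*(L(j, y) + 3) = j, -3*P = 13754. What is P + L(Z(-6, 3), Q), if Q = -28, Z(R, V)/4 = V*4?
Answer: -13691/3 ≈ -4563.7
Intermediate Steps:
P = -13754/3 (P = -⅓*13754 = -13754/3 ≈ -4584.7)
Z(R, V) = 16*V (Z(R, V) = 4*(V*4) = 4*(4*V) = 16*V)
L(j, y) = -3 + j/2
P + L(Z(-6, 3), Q) = -13754/3 + (-3 + (16*3)/2) = -13754/3 + (-3 + (½)*48) = -13754/3 + (-3 + 24) = -13754/3 + 21 = -13691/3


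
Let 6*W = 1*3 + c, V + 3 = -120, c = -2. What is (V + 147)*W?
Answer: 4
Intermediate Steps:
V = -123 (V = -3 - 120 = -123)
W = ⅙ (W = (1*3 - 2)/6 = (3 - 2)/6 = (⅙)*1 = ⅙ ≈ 0.16667)
(V + 147)*W = (-123 + 147)*(⅙) = 24*(⅙) = 4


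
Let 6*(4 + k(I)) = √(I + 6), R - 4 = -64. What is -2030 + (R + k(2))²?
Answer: 18596/9 - 128*√2/3 ≈ 2005.9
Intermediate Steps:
R = -60 (R = 4 - 64 = -60)
k(I) = -4 + √(6 + I)/6 (k(I) = -4 + √(I + 6)/6 = -4 + √(6 + I)/6)
-2030 + (R + k(2))² = -2030 + (-60 + (-4 + √(6 + 2)/6))² = -2030 + (-60 + (-4 + √8/6))² = -2030 + (-60 + (-4 + (2*√2)/6))² = -2030 + (-60 + (-4 + √2/3))² = -2030 + (-64 + √2/3)²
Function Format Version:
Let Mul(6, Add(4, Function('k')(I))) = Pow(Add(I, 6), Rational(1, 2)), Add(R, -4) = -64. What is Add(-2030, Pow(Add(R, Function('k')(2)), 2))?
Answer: Add(Rational(18596, 9), Mul(Rational(-128, 3), Pow(2, Rational(1, 2)))) ≈ 2005.9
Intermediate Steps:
R = -60 (R = Add(4, -64) = -60)
Function('k')(I) = Add(-4, Mul(Rational(1, 6), Pow(Add(6, I), Rational(1, 2)))) (Function('k')(I) = Add(-4, Mul(Rational(1, 6), Pow(Add(I, 6), Rational(1, 2)))) = Add(-4, Mul(Rational(1, 6), Pow(Add(6, I), Rational(1, 2)))))
Add(-2030, Pow(Add(R, Function('k')(2)), 2)) = Add(-2030, Pow(Add(-60, Add(-4, Mul(Rational(1, 6), Pow(Add(6, 2), Rational(1, 2))))), 2)) = Add(-2030, Pow(Add(-60, Add(-4, Mul(Rational(1, 6), Pow(8, Rational(1, 2))))), 2)) = Add(-2030, Pow(Add(-60, Add(-4, Mul(Rational(1, 6), Mul(2, Pow(2, Rational(1, 2)))))), 2)) = Add(-2030, Pow(Add(-60, Add(-4, Mul(Rational(1, 3), Pow(2, Rational(1, 2))))), 2)) = Add(-2030, Pow(Add(-64, Mul(Rational(1, 3), Pow(2, Rational(1, 2)))), 2))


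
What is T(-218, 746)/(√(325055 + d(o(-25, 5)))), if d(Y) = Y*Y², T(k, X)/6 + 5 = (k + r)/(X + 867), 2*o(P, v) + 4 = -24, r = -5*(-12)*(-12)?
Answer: -18006*√322311/173295881 ≈ -0.058988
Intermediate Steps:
r = -720 (r = 60*(-12) = -720)
o(P, v) = -14 (o(P, v) = -2 + (½)*(-24) = -2 - 12 = -14)
T(k, X) = -30 + 6*(-720 + k)/(867 + X) (T(k, X) = -30 + 6*((k - 720)/(X + 867)) = -30 + 6*((-720 + k)/(867 + X)) = -30 + 6*(-720 + k)/(867 + X))
d(Y) = Y³
T(-218, 746)/(√(325055 + d(o(-25, 5)))) = (6*(-5055 - 218 - 5*746)/(867 + 746))/(√(325055 + (-14)³)) = (6*(-5055 - 218 - 3730)/1613)/(√(325055 - 2744)) = (6*(1/1613)*(-9003))/(√322311) = -18006*√322311/173295881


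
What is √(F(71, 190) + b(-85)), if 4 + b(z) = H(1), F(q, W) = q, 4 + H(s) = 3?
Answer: √66 ≈ 8.1240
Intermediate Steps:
H(s) = -1 (H(s) = -4 + 3 = -1)
b(z) = -5 (b(z) = -4 - 1 = -5)
√(F(71, 190) + b(-85)) = √(71 - 5) = √66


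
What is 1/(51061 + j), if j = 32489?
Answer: 1/83550 ≈ 1.1969e-5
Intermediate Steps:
1/(51061 + j) = 1/(51061 + 32489) = 1/83550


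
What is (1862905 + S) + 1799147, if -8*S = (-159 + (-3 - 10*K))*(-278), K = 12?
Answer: 7304505/2 ≈ 3.6523e+6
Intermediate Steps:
S = -19599/2 (S = -(-159 + (-3 - 10*12))*(-278)/8 = -(-159 + (-3 - 120))*(-278)/8 = -(-159 - 123)*(-278)/8 = -(-141)*(-278)/4 = -⅛*78396 = -19599/2 ≈ -9799.5)
(1862905 + S) + 1799147 = (1862905 - 19599/2) + 1799147 = 3706211/2 + 1799147 = 7304505/2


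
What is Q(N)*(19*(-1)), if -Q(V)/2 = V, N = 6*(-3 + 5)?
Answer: 456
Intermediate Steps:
N = 12 (N = 6*2 = 12)
Q(V) = -2*V
Q(N)*(19*(-1)) = (-2*12)*(19*(-1)) = -24*(-19) = 456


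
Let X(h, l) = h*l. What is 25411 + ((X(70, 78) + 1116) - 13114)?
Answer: 18873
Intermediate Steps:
25411 + ((X(70, 78) + 1116) - 13114) = 25411 + ((70*78 + 1116) - 13114) = 25411 + ((5460 + 1116) - 13114) = 25411 + (6576 - 13114) = 25411 - 6538 = 18873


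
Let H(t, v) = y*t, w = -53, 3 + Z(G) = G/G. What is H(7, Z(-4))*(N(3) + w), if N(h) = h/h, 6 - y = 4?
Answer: -728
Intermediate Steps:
Z(G) = -2 (Z(G) = -3 + G/G = -3 + 1 = -2)
y = 2 (y = 6 - 1*4 = 6 - 4 = 2)
N(h) = 1
H(t, v) = 2*t
H(7, Z(-4))*(N(3) + w) = (2*7)*(1 - 53) = 14*(-52) = -728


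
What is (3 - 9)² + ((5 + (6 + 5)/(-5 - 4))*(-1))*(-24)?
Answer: 380/3 ≈ 126.67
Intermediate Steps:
(3 - 9)² + ((5 + (6 + 5)/(-5 - 4))*(-1))*(-24) = (-6)² + ((5 + 11/(-9))*(-1))*(-24) = 36 + ((5 + 11*(-⅑))*(-1))*(-24) = 36 + ((5 - 11/9)*(-1))*(-24) = 36 + ((34/9)*(-1))*(-24) = 36 - 34/9*(-24) = 36 + 272/3 = 380/3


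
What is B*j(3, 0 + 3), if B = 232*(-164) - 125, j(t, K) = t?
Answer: -114519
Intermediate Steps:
B = -38173 (B = -38048 - 125 = -38173)
B*j(3, 0 + 3) = -38173*3 = -114519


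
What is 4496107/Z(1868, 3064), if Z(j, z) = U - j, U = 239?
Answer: -4496107/1629 ≈ -2760.0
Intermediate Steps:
Z(j, z) = 239 - j
4496107/Z(1868, 3064) = 4496107/(239 - 1*1868) = 4496107/(239 - 1868) = 4496107/(-1629) = 4496107*(-1/1629) = -4496107/1629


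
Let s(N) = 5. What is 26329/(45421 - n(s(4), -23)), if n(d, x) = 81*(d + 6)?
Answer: 26329/44530 ≈ 0.59126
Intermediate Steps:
n(d, x) = 486 + 81*d (n(d, x) = 81*(6 + d) = 486 + 81*d)
26329/(45421 - n(s(4), -23)) = 26329/(45421 - (486 + 81*5)) = 26329/(45421 - (486 + 405)) = 26329/(45421 - 1*891) = 26329/(45421 - 891) = 26329/44530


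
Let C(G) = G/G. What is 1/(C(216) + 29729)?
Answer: 1/29730 ≈ 3.3636e-5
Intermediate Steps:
C(G) = 1
1/(C(216) + 29729) = 1/(1 + 29729) = 1/29730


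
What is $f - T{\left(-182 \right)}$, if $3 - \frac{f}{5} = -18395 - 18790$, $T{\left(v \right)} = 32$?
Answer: $185908$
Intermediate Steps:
$f = 185940$ ($f = 15 - 5 \left(-18395 - 18790\right) = 15 - -185925 = 15 + 185925 = 185940$)
$f - T{\left(-182 \right)} = 185940 - 32 = 185908$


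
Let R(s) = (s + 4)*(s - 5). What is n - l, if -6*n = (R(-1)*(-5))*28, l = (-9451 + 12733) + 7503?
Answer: -11205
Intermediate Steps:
R(s) = (-5 + s)*(4 + s) (R(s) = (4 + s)*(-5 + s) = (-5 + s)*(4 + s))
l = 10785 (l = 3282 + 7503 = 10785)
n = -420 (n = -(-20 + (-1)² - 1*(-1))*(-5)*28/6 = -(-20 + 1 + 1)*(-5)*28/6 = -(-18*(-5))*28/6 = -15*28 = -⅙*2520 = -420)
n - l = -420 - 1*10785 = -420 - 10785 = -11205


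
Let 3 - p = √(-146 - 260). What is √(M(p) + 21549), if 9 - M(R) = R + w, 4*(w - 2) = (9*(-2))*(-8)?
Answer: √(21517 + I*√406) ≈ 146.69 + 0.0687*I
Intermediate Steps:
p = 3 - I*√406 (p = 3 - √(-146 - 260) = 3 - √(-406) = 3 - I*√406 ≈ 3.0 - 20.149*I)
w = 38 (w = 2 + ((9*(-2))*(-8))/4 = 2 + (-18*(-8))/4 = 2 + (¼)*144 = 2 + 36 = 38)
M(R) = -29 - R (M(R) = 9 - (R + 38) = 9 - (38 + R) = 9 + (-38 - R) = -29 - R)
√(M(p) + 21549) = √((-29 - (3 - I*√406)) + 21549) = √((-29 + (-3 + I*√406)) + 21549) = √((-32 + I*√406) + 21549) = √(21517 + I*√406)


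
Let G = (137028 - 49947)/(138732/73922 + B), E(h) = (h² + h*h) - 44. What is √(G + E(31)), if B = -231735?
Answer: 7*√371396450452404909/98449287 ≈ 43.332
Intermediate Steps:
E(h) = -44 + 2*h² (E(h) = (h² + h²) - 44 = 2*h² - 44 = -44 + 2*h²)
G = -1072866947/2855029323 (G = (137028 - 49947)/(138732/73922 - 231735) = 87081/(138732*(1/73922) - 231735) = 87081/(69366/36961 - 231735) = 87081/(-8565087969/36961) = 87081*(-36961/8565087969) = -1072866947/2855029323 ≈ -0.37578)
√(G + E(31)) = √(-1072866947/2855029323 + (-44 + 2*31²)) = √(-1072866947/2855029323 + (-44 + 2*961)) = √(-1072866947/2855029323 + (-44 + 1922)) = √(-1072866947/2855029323 + 1878) = √(5360672201647/2855029323) = 7*√371396450452404909/98449287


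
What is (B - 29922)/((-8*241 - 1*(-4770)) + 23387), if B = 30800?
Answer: 878/26229 ≈ 0.033474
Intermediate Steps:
(B - 29922)/((-8*241 - 1*(-4770)) + 23387) = (30800 - 29922)/((-8*241 - 1*(-4770)) + 23387) = 878/((-1928 + 4770) + 23387) = 878/(2842 + 23387) = 878/26229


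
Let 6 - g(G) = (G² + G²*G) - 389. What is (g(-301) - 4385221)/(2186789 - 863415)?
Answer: 876749/50899 ≈ 17.225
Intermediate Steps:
g(G) = 395 - G² - G³ (g(G) = 6 - ((G² + G²*G) - 389) = 6 - ((G² + G³) - 389) = 6 - (-389 + G² + G³) = 6 + (389 - G² - G³) = 395 - G² - G³)
(g(-301) - 4385221)/(2186789 - 863415) = ((395 - 1*(-301)² - 1*(-301)³) - 4385221)/(2186789 - 863415) = ((395 - 1*90601 - 1*(-27270901)) - 4385221)/1323374 = ((395 - 90601 + 27270901) - 4385221)*(1/1323374) = (27180695 - 4385221)*(1/1323374) = 22795474*(1/1323374) = 876749/50899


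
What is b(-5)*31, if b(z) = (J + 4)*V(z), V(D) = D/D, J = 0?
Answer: 124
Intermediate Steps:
V(D) = 1
b(z) = 4 (b(z) = (0 + 4)*1 = 4*1 = 4)
b(-5)*31 = 4*31 = 124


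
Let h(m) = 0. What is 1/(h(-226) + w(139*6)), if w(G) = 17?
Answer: 1/17 ≈ 0.058824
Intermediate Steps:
1/(h(-226) + w(139*6)) = 1/(0 + 17) = 1/17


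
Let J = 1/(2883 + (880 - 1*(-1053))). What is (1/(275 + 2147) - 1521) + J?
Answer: -1267248011/833168 ≈ -1521.0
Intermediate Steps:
J = 1/4816 (J = 1/(2883 + (880 + 1053)) = 1/(2883 + 1933) = 1/4816 ≈ 0.00020764)
(1/(275 + 2147) - 1521) + J = (1/(275 + 2147) - 1521) + 1/4816 = (1/2422 - 1521) + 1/4816 = -3683861/2422 + 1/4816 = -1267248011/833168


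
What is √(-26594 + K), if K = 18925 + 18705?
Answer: 2*√2759 ≈ 105.05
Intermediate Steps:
K = 37630
√(-26594 + K) = √(-26594 + 37630) = √11036 = 2*√2759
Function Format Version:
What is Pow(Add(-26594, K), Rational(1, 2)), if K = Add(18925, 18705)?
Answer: Mul(2, Pow(2759, Rational(1, 2))) ≈ 105.05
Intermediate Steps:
K = 37630
Pow(Add(-26594, K), Rational(1, 2)) = Pow(Add(-26594, 37630), Rational(1, 2)) = Pow(11036, Rational(1, 2)) = Mul(2, Pow(2759, Rational(1, 2)))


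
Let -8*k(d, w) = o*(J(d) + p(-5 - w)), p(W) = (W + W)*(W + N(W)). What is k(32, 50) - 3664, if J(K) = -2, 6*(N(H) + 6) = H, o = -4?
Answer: 1165/6 ≈ 194.17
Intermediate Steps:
N(H) = -6 + H/6
p(W) = 2*W*(-6 + 7*W/6) (p(W) = (W + W)*(W + (-6 + W/6)) = (2*W)*(-6 + 7*W/6) = 2*W*(-6 + 7*W/6))
k(d, w) = -1 + (-71 - 7*w)*(-5 - w)/6 (k(d, w) = -(-1)*(-2 + (-5 - w)*(-36 + 7*(-5 - w))/3)/2 = -(-1)*(-2 + (-5 - w)*(-36 + (-35 - 7*w))/3)/2 = -(-1)*(-2 + (-5 - w)*(-71 - 7*w)/3)/2 = -(-1)*(-2 + (-71 - 7*w)*(-5 - w)/3)/2 = -(8 - 4*(-71 - 7*w)*(-5 - w)/3)/8 = -1 + (-71 - 7*w)*(-5 - w)/6)
k(32, 50) - 3664 = (-1 + (5 + 50)*(71 + 7*50)/6) - 3664 = (-1 + (1/6)*55*(71 + 350)) - 3664 = (-1 + (1/6)*55*421) - 3664 = (-1 + 23155/6) - 3664 = 23149/6 - 3664 = 1165/6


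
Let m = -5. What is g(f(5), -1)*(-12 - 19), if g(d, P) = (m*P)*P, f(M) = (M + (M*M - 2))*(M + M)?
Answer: 155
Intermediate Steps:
f(M) = 2*M*(-2 + M + M**2) (f(M) = (M + (M**2 - 2))*(2*M) = (M + (-2 + M**2))*(2*M) = (-2 + M + M**2)*(2*M) = 2*M*(-2 + M + M**2))
g(d, P) = -5*P**2 (g(d, P) = (-5*P)*P = -5*P**2)
g(f(5), -1)*(-12 - 19) = (-5*(-1)**2)*(-12 - 19) = -5*1*(-31) = -5*(-31) = 155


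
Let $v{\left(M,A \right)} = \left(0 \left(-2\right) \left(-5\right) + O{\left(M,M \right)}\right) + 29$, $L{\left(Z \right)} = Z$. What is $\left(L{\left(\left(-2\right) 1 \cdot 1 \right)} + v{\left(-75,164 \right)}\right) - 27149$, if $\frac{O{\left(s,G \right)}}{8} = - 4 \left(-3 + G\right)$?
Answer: $-24626$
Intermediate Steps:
$O{\left(s,G \right)} = 96 - 32 G$ ($O{\left(s,G \right)} = 8 \left(- 4 \left(-3 + G\right)\right) = 8 \left(12 - 4 G\right) = 96 - 32 G$)
$v{\left(M,A \right)} = 125 - 32 M$ ($v{\left(M,A \right)} = \left(0 \left(-2\right) \left(-5\right) - \left(-96 + 32 M\right)\right) + 29 = \left(0 \left(-5\right) - \left(-96 + 32 M\right)\right) + 29 = \left(0 - \left(-96 + 32 M\right)\right) + 29 = \left(96 - 32 M\right) + 29 = 125 - 32 M$)
$\left(L{\left(\left(-2\right) 1 \cdot 1 \right)} + v{\left(-75,164 \right)}\right) - 27149 = \left(\left(-2\right) 1 \cdot 1 + \left(125 - -2400\right)\right) - 27149 = \left(\left(-2\right) 1 + \left(125 + 2400\right)\right) - 27149 = \left(-2 + 2525\right) - 27149 = 2523 - 27149 = -24626$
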